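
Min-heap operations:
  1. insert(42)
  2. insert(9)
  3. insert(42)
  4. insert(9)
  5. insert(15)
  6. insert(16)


insert(42) -> [42]
insert(9) -> [9, 42]
insert(42) -> [9, 42, 42]
insert(9) -> [9, 9, 42, 42]
insert(15) -> [9, 9, 42, 42, 15]
insert(16) -> [9, 9, 16, 42, 15, 42]

Final heap: [9, 9, 16, 42, 15, 42]


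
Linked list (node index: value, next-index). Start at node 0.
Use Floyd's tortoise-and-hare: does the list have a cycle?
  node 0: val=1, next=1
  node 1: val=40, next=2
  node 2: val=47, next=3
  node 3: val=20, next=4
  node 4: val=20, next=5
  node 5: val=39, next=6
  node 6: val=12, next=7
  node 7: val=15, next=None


Floyd's tortoise (slow, +1) and hare (fast, +2):
  init: slow=0, fast=0
  step 1: slow=1, fast=2
  step 2: slow=2, fast=4
  step 3: slow=3, fast=6
  step 4: fast 6->7->None, no cycle

Cycle: no


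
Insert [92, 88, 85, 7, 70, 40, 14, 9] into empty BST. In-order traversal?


Insert 92: root
Insert 88: L from 92
Insert 85: L from 92 -> L from 88
Insert 7: L from 92 -> L from 88 -> L from 85
Insert 70: L from 92 -> L from 88 -> L from 85 -> R from 7
Insert 40: L from 92 -> L from 88 -> L from 85 -> R from 7 -> L from 70
Insert 14: L from 92 -> L from 88 -> L from 85 -> R from 7 -> L from 70 -> L from 40
Insert 9: L from 92 -> L from 88 -> L from 85 -> R from 7 -> L from 70 -> L from 40 -> L from 14

In-order: [7, 9, 14, 40, 70, 85, 88, 92]


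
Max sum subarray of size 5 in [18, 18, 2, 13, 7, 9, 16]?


[0:5]: 58
[1:6]: 49
[2:7]: 47

Max: 58 at [0:5]


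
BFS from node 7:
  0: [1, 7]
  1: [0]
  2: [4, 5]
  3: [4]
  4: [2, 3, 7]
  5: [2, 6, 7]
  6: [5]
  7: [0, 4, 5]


Visit 7, enqueue [0, 4, 5]
Visit 0, enqueue [1]
Visit 4, enqueue [2, 3]
Visit 5, enqueue [6]
Visit 1, enqueue []
Visit 2, enqueue []
Visit 3, enqueue []
Visit 6, enqueue []

BFS order: [7, 0, 4, 5, 1, 2, 3, 6]


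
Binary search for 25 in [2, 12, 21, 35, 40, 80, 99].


Step 1: lo=0, hi=6, mid=3, val=35
Step 2: lo=0, hi=2, mid=1, val=12
Step 3: lo=2, hi=2, mid=2, val=21

Not found


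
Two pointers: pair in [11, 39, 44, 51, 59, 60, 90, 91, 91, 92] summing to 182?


lo=0(11)+hi=9(92)=103
lo=1(39)+hi=9(92)=131
lo=2(44)+hi=9(92)=136
lo=3(51)+hi=9(92)=143
lo=4(59)+hi=9(92)=151
lo=5(60)+hi=9(92)=152
lo=6(90)+hi=9(92)=182

Yes: 90+92=182


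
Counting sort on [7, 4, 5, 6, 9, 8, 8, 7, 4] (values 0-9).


Input: [7, 4, 5, 6, 9, 8, 8, 7, 4]
Counts: [0, 0, 0, 0, 2, 1, 1, 2, 2, 1]

Sorted: [4, 4, 5, 6, 7, 7, 8, 8, 9]


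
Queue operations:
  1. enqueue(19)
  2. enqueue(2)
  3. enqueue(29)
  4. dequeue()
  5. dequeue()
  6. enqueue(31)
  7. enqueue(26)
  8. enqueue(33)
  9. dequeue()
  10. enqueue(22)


enqueue(19) -> [19]
enqueue(2) -> [19, 2]
enqueue(29) -> [19, 2, 29]
dequeue()->19, [2, 29]
dequeue()->2, [29]
enqueue(31) -> [29, 31]
enqueue(26) -> [29, 31, 26]
enqueue(33) -> [29, 31, 26, 33]
dequeue()->29, [31, 26, 33]
enqueue(22) -> [31, 26, 33, 22]

Final queue: [31, 26, 33, 22]


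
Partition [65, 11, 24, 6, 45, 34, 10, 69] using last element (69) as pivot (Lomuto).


Pivot: 69
  65 <= 69: advance i (no swap)
  11 <= 69: advance i (no swap)
  24 <= 69: advance i (no swap)
  6 <= 69: advance i (no swap)
  45 <= 69: advance i (no swap)
  34 <= 69: advance i (no swap)
  10 <= 69: advance i (no swap)
Place pivot at 7: [65, 11, 24, 6, 45, 34, 10, 69]

Partitioned: [65, 11, 24, 6, 45, 34, 10, 69]


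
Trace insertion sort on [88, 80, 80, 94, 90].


Initial: [88, 80, 80, 94, 90]
Insert 80: [80, 88, 80, 94, 90]
Insert 80: [80, 80, 88, 94, 90]
Insert 94: [80, 80, 88, 94, 90]
Insert 90: [80, 80, 88, 90, 94]

Sorted: [80, 80, 88, 90, 94]


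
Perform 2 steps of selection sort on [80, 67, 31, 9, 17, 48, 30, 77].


Initial: [80, 67, 31, 9, 17, 48, 30, 77]
Step 1: min=9 at 3
  Swap: [9, 67, 31, 80, 17, 48, 30, 77]
Step 2: min=17 at 4
  Swap: [9, 17, 31, 80, 67, 48, 30, 77]

After 2 steps: [9, 17, 31, 80, 67, 48, 30, 77]


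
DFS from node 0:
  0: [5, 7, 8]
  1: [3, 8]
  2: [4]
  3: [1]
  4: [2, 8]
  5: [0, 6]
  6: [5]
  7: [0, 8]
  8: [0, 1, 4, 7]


Visit 0, push [8, 7, 5]
Visit 5, push [6]
Visit 6, push []
Visit 7, push [8]
Visit 8, push [4, 1]
Visit 1, push [3]
Visit 3, push []
Visit 4, push [2]
Visit 2, push []

DFS order: [0, 5, 6, 7, 8, 1, 3, 4, 2]


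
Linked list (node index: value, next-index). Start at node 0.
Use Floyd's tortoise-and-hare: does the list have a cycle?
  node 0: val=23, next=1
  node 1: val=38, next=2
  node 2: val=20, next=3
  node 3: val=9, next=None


Floyd's tortoise (slow, +1) and hare (fast, +2):
  init: slow=0, fast=0
  step 1: slow=1, fast=2
  step 2: fast 2->3->None, no cycle

Cycle: no


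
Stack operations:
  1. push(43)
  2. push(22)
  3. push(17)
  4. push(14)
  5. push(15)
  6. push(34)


push(43) -> [43]
push(22) -> [43, 22]
push(17) -> [43, 22, 17]
push(14) -> [43, 22, 17, 14]
push(15) -> [43, 22, 17, 14, 15]
push(34) -> [43, 22, 17, 14, 15, 34]

Final stack: [43, 22, 17, 14, 15, 34]


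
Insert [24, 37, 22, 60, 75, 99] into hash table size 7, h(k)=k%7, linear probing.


Insert 24: h=3 -> slot 3
Insert 37: h=2 -> slot 2
Insert 22: h=1 -> slot 1
Insert 60: h=4 -> slot 4
Insert 75: h=5 -> slot 5
Insert 99: h=1, 5 probes -> slot 6

Table: [None, 22, 37, 24, 60, 75, 99]


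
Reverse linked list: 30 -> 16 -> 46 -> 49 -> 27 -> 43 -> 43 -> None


Step 1: curr=30, set curr.next=prev(None) | reversed so far: 30
Step 2: curr=16, set curr.next=prev(30) | reversed so far: 16 -> 30
Step 3: curr=46, set curr.next=prev(16) | reversed so far: 46 -> 16 -> 30
Step 4: curr=49, set curr.next=prev(46) | reversed so far: 49 -> 46 -> 16 -> 30
Step 5: curr=27, set curr.next=prev(49) | reversed so far: 27 -> 49 -> 46 -> 16 -> 30
Step 6: curr=43, set curr.next=prev(27) | reversed so far: 43 -> 27 -> 49 -> 46 -> 16 -> 30
Step 7: curr=43, set curr.next=prev(43) | reversed so far: 43 -> 43 -> 27 -> 49 -> 46 -> 16 -> 30

43 -> 43 -> 27 -> 49 -> 46 -> 16 -> 30 -> None


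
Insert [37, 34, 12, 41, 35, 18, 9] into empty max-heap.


Insert 37: [37]
Insert 34: [37, 34]
Insert 12: [37, 34, 12]
Insert 41: [41, 37, 12, 34]
Insert 35: [41, 37, 12, 34, 35]
Insert 18: [41, 37, 18, 34, 35, 12]
Insert 9: [41, 37, 18, 34, 35, 12, 9]

Final heap: [41, 37, 18, 34, 35, 12, 9]


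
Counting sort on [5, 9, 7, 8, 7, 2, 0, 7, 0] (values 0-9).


Input: [5, 9, 7, 8, 7, 2, 0, 7, 0]
Counts: [2, 0, 1, 0, 0, 1, 0, 3, 1, 1]

Sorted: [0, 0, 2, 5, 7, 7, 7, 8, 9]


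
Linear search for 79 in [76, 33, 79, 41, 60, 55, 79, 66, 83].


i=0: 76!=79
i=1: 33!=79
i=2: 79==79 found!

Found at 2, 3 comps


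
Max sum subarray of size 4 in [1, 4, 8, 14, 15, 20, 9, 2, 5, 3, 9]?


[0:4]: 27
[1:5]: 41
[2:6]: 57
[3:7]: 58
[4:8]: 46
[5:9]: 36
[6:10]: 19
[7:11]: 19

Max: 58 at [3:7]


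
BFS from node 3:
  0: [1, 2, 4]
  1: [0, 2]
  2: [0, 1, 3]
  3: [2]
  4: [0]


Visit 3, enqueue [2]
Visit 2, enqueue [0, 1]
Visit 0, enqueue [4]
Visit 1, enqueue []
Visit 4, enqueue []

BFS order: [3, 2, 0, 1, 4]


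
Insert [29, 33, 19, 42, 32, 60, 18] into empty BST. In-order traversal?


Insert 29: root
Insert 33: R from 29
Insert 19: L from 29
Insert 42: R from 29 -> R from 33
Insert 32: R from 29 -> L from 33
Insert 60: R from 29 -> R from 33 -> R from 42
Insert 18: L from 29 -> L from 19

In-order: [18, 19, 29, 32, 33, 42, 60]


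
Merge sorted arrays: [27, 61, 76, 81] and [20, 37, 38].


Take 20 from B
Take 27 from A
Take 37 from B
Take 38 from B

Merged: [20, 27, 37, 38, 61, 76, 81]


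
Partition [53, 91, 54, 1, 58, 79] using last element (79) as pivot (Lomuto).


Pivot: 79
  53 <= 79: advance i (no swap)
  54 <= 79: swap -> [53, 54, 91, 1, 58, 79]
  1 <= 79: swap -> [53, 54, 1, 91, 58, 79]
  58 <= 79: swap -> [53, 54, 1, 58, 91, 79]
Place pivot at 4: [53, 54, 1, 58, 79, 91]

Partitioned: [53, 54, 1, 58, 79, 91]


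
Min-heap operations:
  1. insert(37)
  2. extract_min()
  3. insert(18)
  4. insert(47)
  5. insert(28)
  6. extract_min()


insert(37) -> [37]
extract_min()->37, []
insert(18) -> [18]
insert(47) -> [18, 47]
insert(28) -> [18, 47, 28]
extract_min()->18, [28, 47]

Final heap: [28, 47]


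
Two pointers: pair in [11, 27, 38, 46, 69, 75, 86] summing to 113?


lo=0(11)+hi=6(86)=97
lo=1(27)+hi=6(86)=113

Yes: 27+86=113


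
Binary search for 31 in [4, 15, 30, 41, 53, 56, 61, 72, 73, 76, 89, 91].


Step 1: lo=0, hi=11, mid=5, val=56
Step 2: lo=0, hi=4, mid=2, val=30
Step 3: lo=3, hi=4, mid=3, val=41

Not found


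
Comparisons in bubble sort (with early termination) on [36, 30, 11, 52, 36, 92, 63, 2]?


Algorithm: bubble sort (with early termination)
Input: [36, 30, 11, 52, 36, 92, 63, 2]
Sorted: [2, 11, 30, 36, 36, 52, 63, 92]

28


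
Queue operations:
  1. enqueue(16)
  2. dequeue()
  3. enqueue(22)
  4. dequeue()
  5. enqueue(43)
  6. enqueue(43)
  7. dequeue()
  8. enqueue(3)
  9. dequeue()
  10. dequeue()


enqueue(16) -> [16]
dequeue()->16, []
enqueue(22) -> [22]
dequeue()->22, []
enqueue(43) -> [43]
enqueue(43) -> [43, 43]
dequeue()->43, [43]
enqueue(3) -> [43, 3]
dequeue()->43, [3]
dequeue()->3, []

Final queue: []


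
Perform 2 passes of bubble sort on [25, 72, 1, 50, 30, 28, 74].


Initial: [25, 72, 1, 50, 30, 28, 74]
Pass 1: [25, 1, 50, 30, 28, 72, 74] (4 swaps)
Pass 2: [1, 25, 30, 28, 50, 72, 74] (3 swaps)

After 2 passes: [1, 25, 30, 28, 50, 72, 74]


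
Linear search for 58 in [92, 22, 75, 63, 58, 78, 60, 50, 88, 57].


i=0: 92!=58
i=1: 22!=58
i=2: 75!=58
i=3: 63!=58
i=4: 58==58 found!

Found at 4, 5 comps


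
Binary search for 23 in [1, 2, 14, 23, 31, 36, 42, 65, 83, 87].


Step 1: lo=0, hi=9, mid=4, val=31
Step 2: lo=0, hi=3, mid=1, val=2
Step 3: lo=2, hi=3, mid=2, val=14
Step 4: lo=3, hi=3, mid=3, val=23

Found at index 3


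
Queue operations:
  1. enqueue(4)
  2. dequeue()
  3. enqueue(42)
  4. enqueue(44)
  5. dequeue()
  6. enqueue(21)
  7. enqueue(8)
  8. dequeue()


enqueue(4) -> [4]
dequeue()->4, []
enqueue(42) -> [42]
enqueue(44) -> [42, 44]
dequeue()->42, [44]
enqueue(21) -> [44, 21]
enqueue(8) -> [44, 21, 8]
dequeue()->44, [21, 8]

Final queue: [21, 8]


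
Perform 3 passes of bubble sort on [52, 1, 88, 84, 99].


Initial: [52, 1, 88, 84, 99]
Pass 1: [1, 52, 84, 88, 99] (2 swaps)
Pass 2: [1, 52, 84, 88, 99] (0 swaps)
Pass 3: [1, 52, 84, 88, 99] (0 swaps)

After 3 passes: [1, 52, 84, 88, 99]


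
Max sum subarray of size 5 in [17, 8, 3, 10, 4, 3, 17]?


[0:5]: 42
[1:6]: 28
[2:7]: 37

Max: 42 at [0:5]


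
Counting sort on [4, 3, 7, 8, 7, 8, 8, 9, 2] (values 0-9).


Input: [4, 3, 7, 8, 7, 8, 8, 9, 2]
Counts: [0, 0, 1, 1, 1, 0, 0, 2, 3, 1]

Sorted: [2, 3, 4, 7, 7, 8, 8, 8, 9]


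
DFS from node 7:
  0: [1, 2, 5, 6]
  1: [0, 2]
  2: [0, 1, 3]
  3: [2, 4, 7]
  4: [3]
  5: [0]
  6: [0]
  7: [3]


Visit 7, push [3]
Visit 3, push [4, 2]
Visit 2, push [1, 0]
Visit 0, push [6, 5, 1]
Visit 1, push []
Visit 5, push []
Visit 6, push []
Visit 4, push []

DFS order: [7, 3, 2, 0, 1, 5, 6, 4]


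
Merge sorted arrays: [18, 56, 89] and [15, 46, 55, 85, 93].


Take 15 from B
Take 18 from A
Take 46 from B
Take 55 from B
Take 56 from A
Take 85 from B
Take 89 from A

Merged: [15, 18, 46, 55, 56, 85, 89, 93]


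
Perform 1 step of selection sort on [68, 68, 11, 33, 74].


Initial: [68, 68, 11, 33, 74]
Step 1: min=11 at 2
  Swap: [11, 68, 68, 33, 74]

After 1 step: [11, 68, 68, 33, 74]


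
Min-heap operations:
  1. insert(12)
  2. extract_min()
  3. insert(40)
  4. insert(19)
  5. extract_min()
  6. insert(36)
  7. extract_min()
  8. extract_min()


insert(12) -> [12]
extract_min()->12, []
insert(40) -> [40]
insert(19) -> [19, 40]
extract_min()->19, [40]
insert(36) -> [36, 40]
extract_min()->36, [40]
extract_min()->40, []

Final heap: []


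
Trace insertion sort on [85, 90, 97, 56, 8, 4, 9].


Initial: [85, 90, 97, 56, 8, 4, 9]
Insert 90: [85, 90, 97, 56, 8, 4, 9]
Insert 97: [85, 90, 97, 56, 8, 4, 9]
Insert 56: [56, 85, 90, 97, 8, 4, 9]
Insert 8: [8, 56, 85, 90, 97, 4, 9]
Insert 4: [4, 8, 56, 85, 90, 97, 9]
Insert 9: [4, 8, 9, 56, 85, 90, 97]

Sorted: [4, 8, 9, 56, 85, 90, 97]


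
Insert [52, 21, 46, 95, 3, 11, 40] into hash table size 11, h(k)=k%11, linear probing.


Insert 52: h=8 -> slot 8
Insert 21: h=10 -> slot 10
Insert 46: h=2 -> slot 2
Insert 95: h=7 -> slot 7
Insert 3: h=3 -> slot 3
Insert 11: h=0 -> slot 0
Insert 40: h=7, 2 probes -> slot 9

Table: [11, None, 46, 3, None, None, None, 95, 52, 40, 21]


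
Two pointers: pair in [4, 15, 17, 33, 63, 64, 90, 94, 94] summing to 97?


lo=0(4)+hi=8(94)=98
lo=0(4)+hi=7(94)=98
lo=0(4)+hi=6(90)=94
lo=1(15)+hi=6(90)=105
lo=1(15)+hi=5(64)=79
lo=2(17)+hi=5(64)=81
lo=3(33)+hi=5(64)=97

Yes: 33+64=97


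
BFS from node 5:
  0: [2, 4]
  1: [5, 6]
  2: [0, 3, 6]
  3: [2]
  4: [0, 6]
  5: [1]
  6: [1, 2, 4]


Visit 5, enqueue [1]
Visit 1, enqueue [6]
Visit 6, enqueue [2, 4]
Visit 2, enqueue [0, 3]
Visit 4, enqueue []
Visit 0, enqueue []
Visit 3, enqueue []

BFS order: [5, 1, 6, 2, 4, 0, 3]


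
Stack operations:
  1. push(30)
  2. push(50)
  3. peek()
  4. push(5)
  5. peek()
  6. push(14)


push(30) -> [30]
push(50) -> [30, 50]
peek()->50
push(5) -> [30, 50, 5]
peek()->5
push(14) -> [30, 50, 5, 14]

Final stack: [30, 50, 5, 14]


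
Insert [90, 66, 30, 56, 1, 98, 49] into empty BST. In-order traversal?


Insert 90: root
Insert 66: L from 90
Insert 30: L from 90 -> L from 66
Insert 56: L from 90 -> L from 66 -> R from 30
Insert 1: L from 90 -> L from 66 -> L from 30
Insert 98: R from 90
Insert 49: L from 90 -> L from 66 -> R from 30 -> L from 56

In-order: [1, 30, 49, 56, 66, 90, 98]


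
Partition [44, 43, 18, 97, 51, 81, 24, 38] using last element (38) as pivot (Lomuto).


Pivot: 38
  18 <= 38: swap -> [18, 43, 44, 97, 51, 81, 24, 38]
  24 <= 38: swap -> [18, 24, 44, 97, 51, 81, 43, 38]
Place pivot at 2: [18, 24, 38, 97, 51, 81, 43, 44]

Partitioned: [18, 24, 38, 97, 51, 81, 43, 44]


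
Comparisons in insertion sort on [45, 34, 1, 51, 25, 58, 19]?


Algorithm: insertion sort
Input: [45, 34, 1, 51, 25, 58, 19]
Sorted: [1, 19, 25, 34, 45, 51, 58]

15


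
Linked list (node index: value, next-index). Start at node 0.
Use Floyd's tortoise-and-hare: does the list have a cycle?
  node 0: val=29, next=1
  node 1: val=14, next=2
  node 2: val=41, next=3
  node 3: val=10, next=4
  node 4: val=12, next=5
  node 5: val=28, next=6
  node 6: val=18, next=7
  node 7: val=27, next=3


Floyd's tortoise (slow, +1) and hare (fast, +2):
  init: slow=0, fast=0
  step 1: slow=1, fast=2
  step 2: slow=2, fast=4
  step 3: slow=3, fast=6
  step 4: slow=4, fast=3
  step 5: slow=5, fast=5
  slow == fast at node 5: cycle detected

Cycle: yes


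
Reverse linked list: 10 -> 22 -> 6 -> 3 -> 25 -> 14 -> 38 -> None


Step 1: curr=10, set curr.next=prev(None) | reversed so far: 10
Step 2: curr=22, set curr.next=prev(10) | reversed so far: 22 -> 10
Step 3: curr=6, set curr.next=prev(22) | reversed so far: 6 -> 22 -> 10
Step 4: curr=3, set curr.next=prev(6) | reversed so far: 3 -> 6 -> 22 -> 10
Step 5: curr=25, set curr.next=prev(3) | reversed so far: 25 -> 3 -> 6 -> 22 -> 10
Step 6: curr=14, set curr.next=prev(25) | reversed so far: 14 -> 25 -> 3 -> 6 -> 22 -> 10
Step 7: curr=38, set curr.next=prev(14) | reversed so far: 38 -> 14 -> 25 -> 3 -> 6 -> 22 -> 10

38 -> 14 -> 25 -> 3 -> 6 -> 22 -> 10 -> None


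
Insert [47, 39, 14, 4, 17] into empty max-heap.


Insert 47: [47]
Insert 39: [47, 39]
Insert 14: [47, 39, 14]
Insert 4: [47, 39, 14, 4]
Insert 17: [47, 39, 14, 4, 17]

Final heap: [47, 39, 14, 4, 17]


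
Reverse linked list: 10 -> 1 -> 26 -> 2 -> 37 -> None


Step 1: curr=10, set curr.next=prev(None) | reversed so far: 10
Step 2: curr=1, set curr.next=prev(10) | reversed so far: 1 -> 10
Step 3: curr=26, set curr.next=prev(1) | reversed so far: 26 -> 1 -> 10
Step 4: curr=2, set curr.next=prev(26) | reversed so far: 2 -> 26 -> 1 -> 10
Step 5: curr=37, set curr.next=prev(2) | reversed so far: 37 -> 2 -> 26 -> 1 -> 10

37 -> 2 -> 26 -> 1 -> 10 -> None


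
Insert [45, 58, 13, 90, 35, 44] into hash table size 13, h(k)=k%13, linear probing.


Insert 45: h=6 -> slot 6
Insert 58: h=6, 1 probes -> slot 7
Insert 13: h=0 -> slot 0
Insert 90: h=12 -> slot 12
Insert 35: h=9 -> slot 9
Insert 44: h=5 -> slot 5

Table: [13, None, None, None, None, 44, 45, 58, None, 35, None, None, 90]


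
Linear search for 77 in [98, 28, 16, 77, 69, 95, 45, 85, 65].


i=0: 98!=77
i=1: 28!=77
i=2: 16!=77
i=3: 77==77 found!

Found at 3, 4 comps


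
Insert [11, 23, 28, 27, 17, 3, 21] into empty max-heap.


Insert 11: [11]
Insert 23: [23, 11]
Insert 28: [28, 11, 23]
Insert 27: [28, 27, 23, 11]
Insert 17: [28, 27, 23, 11, 17]
Insert 3: [28, 27, 23, 11, 17, 3]
Insert 21: [28, 27, 23, 11, 17, 3, 21]

Final heap: [28, 27, 23, 11, 17, 3, 21]


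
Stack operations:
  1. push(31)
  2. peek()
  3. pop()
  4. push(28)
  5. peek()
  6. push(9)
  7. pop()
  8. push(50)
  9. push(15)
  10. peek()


push(31) -> [31]
peek()->31
pop()->31, []
push(28) -> [28]
peek()->28
push(9) -> [28, 9]
pop()->9, [28]
push(50) -> [28, 50]
push(15) -> [28, 50, 15]
peek()->15

Final stack: [28, 50, 15]


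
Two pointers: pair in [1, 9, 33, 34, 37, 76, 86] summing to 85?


lo=0(1)+hi=6(86)=87
lo=0(1)+hi=5(76)=77
lo=1(9)+hi=5(76)=85

Yes: 9+76=85


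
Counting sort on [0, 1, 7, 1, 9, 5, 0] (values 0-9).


Input: [0, 1, 7, 1, 9, 5, 0]
Counts: [2, 2, 0, 0, 0, 1, 0, 1, 0, 1]

Sorted: [0, 0, 1, 1, 5, 7, 9]


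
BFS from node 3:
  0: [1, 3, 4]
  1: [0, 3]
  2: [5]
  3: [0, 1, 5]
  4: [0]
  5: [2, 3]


Visit 3, enqueue [0, 1, 5]
Visit 0, enqueue [4]
Visit 1, enqueue []
Visit 5, enqueue [2]
Visit 4, enqueue []
Visit 2, enqueue []

BFS order: [3, 0, 1, 5, 4, 2]


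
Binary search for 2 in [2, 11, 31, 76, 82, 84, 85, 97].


Step 1: lo=0, hi=7, mid=3, val=76
Step 2: lo=0, hi=2, mid=1, val=11
Step 3: lo=0, hi=0, mid=0, val=2

Found at index 0


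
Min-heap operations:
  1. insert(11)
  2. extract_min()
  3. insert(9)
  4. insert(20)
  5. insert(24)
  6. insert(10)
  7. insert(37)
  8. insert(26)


insert(11) -> [11]
extract_min()->11, []
insert(9) -> [9]
insert(20) -> [9, 20]
insert(24) -> [9, 20, 24]
insert(10) -> [9, 10, 24, 20]
insert(37) -> [9, 10, 24, 20, 37]
insert(26) -> [9, 10, 24, 20, 37, 26]

Final heap: [9, 10, 24, 20, 37, 26]


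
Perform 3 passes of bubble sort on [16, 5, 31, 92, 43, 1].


Initial: [16, 5, 31, 92, 43, 1]
Pass 1: [5, 16, 31, 43, 1, 92] (3 swaps)
Pass 2: [5, 16, 31, 1, 43, 92] (1 swaps)
Pass 3: [5, 16, 1, 31, 43, 92] (1 swaps)

After 3 passes: [5, 16, 1, 31, 43, 92]


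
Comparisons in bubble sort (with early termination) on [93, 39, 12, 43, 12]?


Algorithm: bubble sort (with early termination)
Input: [93, 39, 12, 43, 12]
Sorted: [12, 12, 39, 43, 93]

10


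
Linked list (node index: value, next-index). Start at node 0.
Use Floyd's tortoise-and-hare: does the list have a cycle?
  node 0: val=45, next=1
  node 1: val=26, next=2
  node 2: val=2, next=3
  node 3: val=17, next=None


Floyd's tortoise (slow, +1) and hare (fast, +2):
  init: slow=0, fast=0
  step 1: slow=1, fast=2
  step 2: fast 2->3->None, no cycle

Cycle: no


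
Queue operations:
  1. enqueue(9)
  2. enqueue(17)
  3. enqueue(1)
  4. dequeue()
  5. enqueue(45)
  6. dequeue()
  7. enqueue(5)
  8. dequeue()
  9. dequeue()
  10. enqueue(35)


enqueue(9) -> [9]
enqueue(17) -> [9, 17]
enqueue(1) -> [9, 17, 1]
dequeue()->9, [17, 1]
enqueue(45) -> [17, 1, 45]
dequeue()->17, [1, 45]
enqueue(5) -> [1, 45, 5]
dequeue()->1, [45, 5]
dequeue()->45, [5]
enqueue(35) -> [5, 35]

Final queue: [5, 35]


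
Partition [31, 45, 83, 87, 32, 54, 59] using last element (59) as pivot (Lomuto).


Pivot: 59
  31 <= 59: advance i (no swap)
  45 <= 59: advance i (no swap)
  32 <= 59: swap -> [31, 45, 32, 87, 83, 54, 59]
  54 <= 59: swap -> [31, 45, 32, 54, 83, 87, 59]
Place pivot at 4: [31, 45, 32, 54, 59, 87, 83]

Partitioned: [31, 45, 32, 54, 59, 87, 83]


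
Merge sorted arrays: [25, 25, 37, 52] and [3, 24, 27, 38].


Take 3 from B
Take 24 from B
Take 25 from A
Take 25 from A
Take 27 from B
Take 37 from A
Take 38 from B

Merged: [3, 24, 25, 25, 27, 37, 38, 52]


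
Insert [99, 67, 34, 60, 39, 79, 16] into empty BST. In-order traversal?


Insert 99: root
Insert 67: L from 99
Insert 34: L from 99 -> L from 67
Insert 60: L from 99 -> L from 67 -> R from 34
Insert 39: L from 99 -> L from 67 -> R from 34 -> L from 60
Insert 79: L from 99 -> R from 67
Insert 16: L from 99 -> L from 67 -> L from 34

In-order: [16, 34, 39, 60, 67, 79, 99]


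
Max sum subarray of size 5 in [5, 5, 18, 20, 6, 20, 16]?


[0:5]: 54
[1:6]: 69
[2:7]: 80

Max: 80 at [2:7]


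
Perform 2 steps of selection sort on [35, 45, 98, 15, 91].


Initial: [35, 45, 98, 15, 91]
Step 1: min=15 at 3
  Swap: [15, 45, 98, 35, 91]
Step 2: min=35 at 3
  Swap: [15, 35, 98, 45, 91]

After 2 steps: [15, 35, 98, 45, 91]


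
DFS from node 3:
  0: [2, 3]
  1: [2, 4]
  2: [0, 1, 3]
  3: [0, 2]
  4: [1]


Visit 3, push [2, 0]
Visit 0, push [2]
Visit 2, push [1]
Visit 1, push [4]
Visit 4, push []

DFS order: [3, 0, 2, 1, 4]


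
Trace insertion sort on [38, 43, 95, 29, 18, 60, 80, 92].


Initial: [38, 43, 95, 29, 18, 60, 80, 92]
Insert 43: [38, 43, 95, 29, 18, 60, 80, 92]
Insert 95: [38, 43, 95, 29, 18, 60, 80, 92]
Insert 29: [29, 38, 43, 95, 18, 60, 80, 92]
Insert 18: [18, 29, 38, 43, 95, 60, 80, 92]
Insert 60: [18, 29, 38, 43, 60, 95, 80, 92]
Insert 80: [18, 29, 38, 43, 60, 80, 95, 92]
Insert 92: [18, 29, 38, 43, 60, 80, 92, 95]

Sorted: [18, 29, 38, 43, 60, 80, 92, 95]


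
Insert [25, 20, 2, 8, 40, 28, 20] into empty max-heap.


Insert 25: [25]
Insert 20: [25, 20]
Insert 2: [25, 20, 2]
Insert 8: [25, 20, 2, 8]
Insert 40: [40, 25, 2, 8, 20]
Insert 28: [40, 25, 28, 8, 20, 2]
Insert 20: [40, 25, 28, 8, 20, 2, 20]

Final heap: [40, 25, 28, 8, 20, 2, 20]


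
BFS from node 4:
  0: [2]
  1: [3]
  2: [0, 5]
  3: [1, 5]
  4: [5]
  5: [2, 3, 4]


Visit 4, enqueue [5]
Visit 5, enqueue [2, 3]
Visit 2, enqueue [0]
Visit 3, enqueue [1]
Visit 0, enqueue []
Visit 1, enqueue []

BFS order: [4, 5, 2, 3, 0, 1]


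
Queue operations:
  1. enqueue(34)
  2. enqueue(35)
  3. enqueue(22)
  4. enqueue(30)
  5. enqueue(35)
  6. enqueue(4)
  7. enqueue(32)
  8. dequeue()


enqueue(34) -> [34]
enqueue(35) -> [34, 35]
enqueue(22) -> [34, 35, 22]
enqueue(30) -> [34, 35, 22, 30]
enqueue(35) -> [34, 35, 22, 30, 35]
enqueue(4) -> [34, 35, 22, 30, 35, 4]
enqueue(32) -> [34, 35, 22, 30, 35, 4, 32]
dequeue()->34, [35, 22, 30, 35, 4, 32]

Final queue: [35, 22, 30, 35, 4, 32]


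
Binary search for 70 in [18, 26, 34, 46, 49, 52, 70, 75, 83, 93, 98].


Step 1: lo=0, hi=10, mid=5, val=52
Step 2: lo=6, hi=10, mid=8, val=83
Step 3: lo=6, hi=7, mid=6, val=70

Found at index 6


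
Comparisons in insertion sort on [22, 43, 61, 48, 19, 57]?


Algorithm: insertion sort
Input: [22, 43, 61, 48, 19, 57]
Sorted: [19, 22, 43, 48, 57, 61]

10


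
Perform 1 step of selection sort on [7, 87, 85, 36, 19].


Initial: [7, 87, 85, 36, 19]
Step 1: min=7 at 0
  Swap: [7, 87, 85, 36, 19]

After 1 step: [7, 87, 85, 36, 19]


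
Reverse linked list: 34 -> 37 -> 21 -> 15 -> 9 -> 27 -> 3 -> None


Step 1: curr=34, set curr.next=prev(None) | reversed so far: 34
Step 2: curr=37, set curr.next=prev(34) | reversed so far: 37 -> 34
Step 3: curr=21, set curr.next=prev(37) | reversed so far: 21 -> 37 -> 34
Step 4: curr=15, set curr.next=prev(21) | reversed so far: 15 -> 21 -> 37 -> 34
Step 5: curr=9, set curr.next=prev(15) | reversed so far: 9 -> 15 -> 21 -> 37 -> 34
Step 6: curr=27, set curr.next=prev(9) | reversed so far: 27 -> 9 -> 15 -> 21 -> 37 -> 34
Step 7: curr=3, set curr.next=prev(27) | reversed so far: 3 -> 27 -> 9 -> 15 -> 21 -> 37 -> 34

3 -> 27 -> 9 -> 15 -> 21 -> 37 -> 34 -> None


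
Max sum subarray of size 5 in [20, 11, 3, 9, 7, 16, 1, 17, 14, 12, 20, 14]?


[0:5]: 50
[1:6]: 46
[2:7]: 36
[3:8]: 50
[4:9]: 55
[5:10]: 60
[6:11]: 64
[7:12]: 77

Max: 77 at [7:12]


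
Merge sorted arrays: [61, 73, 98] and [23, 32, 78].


Take 23 from B
Take 32 from B
Take 61 from A
Take 73 from A
Take 78 from B

Merged: [23, 32, 61, 73, 78, 98]


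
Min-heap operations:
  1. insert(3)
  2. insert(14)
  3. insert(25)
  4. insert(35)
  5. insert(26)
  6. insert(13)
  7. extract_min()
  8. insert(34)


insert(3) -> [3]
insert(14) -> [3, 14]
insert(25) -> [3, 14, 25]
insert(35) -> [3, 14, 25, 35]
insert(26) -> [3, 14, 25, 35, 26]
insert(13) -> [3, 14, 13, 35, 26, 25]
extract_min()->3, [13, 14, 25, 35, 26]
insert(34) -> [13, 14, 25, 35, 26, 34]

Final heap: [13, 14, 25, 35, 26, 34]


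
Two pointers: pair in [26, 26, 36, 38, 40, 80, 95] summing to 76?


lo=0(26)+hi=6(95)=121
lo=0(26)+hi=5(80)=106
lo=0(26)+hi=4(40)=66
lo=1(26)+hi=4(40)=66
lo=2(36)+hi=4(40)=76

Yes: 36+40=76


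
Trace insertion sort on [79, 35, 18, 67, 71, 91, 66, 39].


Initial: [79, 35, 18, 67, 71, 91, 66, 39]
Insert 35: [35, 79, 18, 67, 71, 91, 66, 39]
Insert 18: [18, 35, 79, 67, 71, 91, 66, 39]
Insert 67: [18, 35, 67, 79, 71, 91, 66, 39]
Insert 71: [18, 35, 67, 71, 79, 91, 66, 39]
Insert 91: [18, 35, 67, 71, 79, 91, 66, 39]
Insert 66: [18, 35, 66, 67, 71, 79, 91, 39]
Insert 39: [18, 35, 39, 66, 67, 71, 79, 91]

Sorted: [18, 35, 39, 66, 67, 71, 79, 91]


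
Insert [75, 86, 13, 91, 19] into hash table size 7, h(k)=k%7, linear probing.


Insert 75: h=5 -> slot 5
Insert 86: h=2 -> slot 2
Insert 13: h=6 -> slot 6
Insert 91: h=0 -> slot 0
Insert 19: h=5, 3 probes -> slot 1

Table: [91, 19, 86, None, None, 75, 13]


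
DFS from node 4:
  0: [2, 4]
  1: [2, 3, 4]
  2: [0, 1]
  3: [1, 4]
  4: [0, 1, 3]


Visit 4, push [3, 1, 0]
Visit 0, push [2]
Visit 2, push [1]
Visit 1, push [3]
Visit 3, push []

DFS order: [4, 0, 2, 1, 3]


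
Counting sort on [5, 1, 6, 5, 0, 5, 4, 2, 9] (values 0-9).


Input: [5, 1, 6, 5, 0, 5, 4, 2, 9]
Counts: [1, 1, 1, 0, 1, 3, 1, 0, 0, 1]

Sorted: [0, 1, 2, 4, 5, 5, 5, 6, 9]


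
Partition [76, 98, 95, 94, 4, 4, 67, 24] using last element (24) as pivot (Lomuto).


Pivot: 24
  4 <= 24: swap -> [4, 98, 95, 94, 76, 4, 67, 24]
  4 <= 24: swap -> [4, 4, 95, 94, 76, 98, 67, 24]
Place pivot at 2: [4, 4, 24, 94, 76, 98, 67, 95]

Partitioned: [4, 4, 24, 94, 76, 98, 67, 95]


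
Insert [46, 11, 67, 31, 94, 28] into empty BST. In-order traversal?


Insert 46: root
Insert 11: L from 46
Insert 67: R from 46
Insert 31: L from 46 -> R from 11
Insert 94: R from 46 -> R from 67
Insert 28: L from 46 -> R from 11 -> L from 31

In-order: [11, 28, 31, 46, 67, 94]


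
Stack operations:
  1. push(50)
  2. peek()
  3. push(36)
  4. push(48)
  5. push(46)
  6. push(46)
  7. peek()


push(50) -> [50]
peek()->50
push(36) -> [50, 36]
push(48) -> [50, 36, 48]
push(46) -> [50, 36, 48, 46]
push(46) -> [50, 36, 48, 46, 46]
peek()->46

Final stack: [50, 36, 48, 46, 46]


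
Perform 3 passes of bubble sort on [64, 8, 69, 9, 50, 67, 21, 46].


Initial: [64, 8, 69, 9, 50, 67, 21, 46]
Pass 1: [8, 64, 9, 50, 67, 21, 46, 69] (6 swaps)
Pass 2: [8, 9, 50, 64, 21, 46, 67, 69] (4 swaps)
Pass 3: [8, 9, 50, 21, 46, 64, 67, 69] (2 swaps)

After 3 passes: [8, 9, 50, 21, 46, 64, 67, 69]


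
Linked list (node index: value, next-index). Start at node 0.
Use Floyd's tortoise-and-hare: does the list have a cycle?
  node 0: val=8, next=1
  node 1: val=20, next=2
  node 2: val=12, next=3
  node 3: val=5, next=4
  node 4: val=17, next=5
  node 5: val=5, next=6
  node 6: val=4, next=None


Floyd's tortoise (slow, +1) and hare (fast, +2):
  init: slow=0, fast=0
  step 1: slow=1, fast=2
  step 2: slow=2, fast=4
  step 3: slow=3, fast=6
  step 4: fast -> None, no cycle

Cycle: no


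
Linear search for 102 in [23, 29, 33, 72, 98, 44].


i=0: 23!=102
i=1: 29!=102
i=2: 33!=102
i=3: 72!=102
i=4: 98!=102
i=5: 44!=102

Not found, 6 comps


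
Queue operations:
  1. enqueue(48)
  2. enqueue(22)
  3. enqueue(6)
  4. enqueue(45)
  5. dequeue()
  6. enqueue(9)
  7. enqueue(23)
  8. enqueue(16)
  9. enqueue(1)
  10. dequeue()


enqueue(48) -> [48]
enqueue(22) -> [48, 22]
enqueue(6) -> [48, 22, 6]
enqueue(45) -> [48, 22, 6, 45]
dequeue()->48, [22, 6, 45]
enqueue(9) -> [22, 6, 45, 9]
enqueue(23) -> [22, 6, 45, 9, 23]
enqueue(16) -> [22, 6, 45, 9, 23, 16]
enqueue(1) -> [22, 6, 45, 9, 23, 16, 1]
dequeue()->22, [6, 45, 9, 23, 16, 1]

Final queue: [6, 45, 9, 23, 16, 1]


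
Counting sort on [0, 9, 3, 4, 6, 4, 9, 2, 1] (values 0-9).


Input: [0, 9, 3, 4, 6, 4, 9, 2, 1]
Counts: [1, 1, 1, 1, 2, 0, 1, 0, 0, 2]

Sorted: [0, 1, 2, 3, 4, 4, 6, 9, 9]


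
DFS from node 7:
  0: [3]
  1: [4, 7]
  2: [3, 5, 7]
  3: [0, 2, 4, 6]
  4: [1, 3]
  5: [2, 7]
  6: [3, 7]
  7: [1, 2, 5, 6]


Visit 7, push [6, 5, 2, 1]
Visit 1, push [4]
Visit 4, push [3]
Visit 3, push [6, 2, 0]
Visit 0, push []
Visit 2, push [5]
Visit 5, push []
Visit 6, push []

DFS order: [7, 1, 4, 3, 0, 2, 5, 6]


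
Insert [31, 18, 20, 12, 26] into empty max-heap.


Insert 31: [31]
Insert 18: [31, 18]
Insert 20: [31, 18, 20]
Insert 12: [31, 18, 20, 12]
Insert 26: [31, 26, 20, 12, 18]

Final heap: [31, 26, 20, 12, 18]


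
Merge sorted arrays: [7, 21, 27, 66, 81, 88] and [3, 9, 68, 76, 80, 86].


Take 3 from B
Take 7 from A
Take 9 from B
Take 21 from A
Take 27 from A
Take 66 from A
Take 68 from B
Take 76 from B
Take 80 from B
Take 81 from A
Take 86 from B

Merged: [3, 7, 9, 21, 27, 66, 68, 76, 80, 81, 86, 88]


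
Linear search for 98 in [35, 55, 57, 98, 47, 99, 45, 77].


i=0: 35!=98
i=1: 55!=98
i=2: 57!=98
i=3: 98==98 found!

Found at 3, 4 comps


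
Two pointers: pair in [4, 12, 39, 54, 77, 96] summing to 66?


lo=0(4)+hi=5(96)=100
lo=0(4)+hi=4(77)=81
lo=0(4)+hi=3(54)=58
lo=1(12)+hi=3(54)=66

Yes: 12+54=66


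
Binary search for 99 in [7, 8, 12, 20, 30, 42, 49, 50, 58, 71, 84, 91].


Step 1: lo=0, hi=11, mid=5, val=42
Step 2: lo=6, hi=11, mid=8, val=58
Step 3: lo=9, hi=11, mid=10, val=84
Step 4: lo=11, hi=11, mid=11, val=91

Not found


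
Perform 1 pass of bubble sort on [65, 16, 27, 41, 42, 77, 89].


Initial: [65, 16, 27, 41, 42, 77, 89]
Pass 1: [16, 27, 41, 42, 65, 77, 89] (4 swaps)

After 1 pass: [16, 27, 41, 42, 65, 77, 89]


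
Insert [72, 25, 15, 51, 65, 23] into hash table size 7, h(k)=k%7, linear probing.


Insert 72: h=2 -> slot 2
Insert 25: h=4 -> slot 4
Insert 15: h=1 -> slot 1
Insert 51: h=2, 1 probes -> slot 3
Insert 65: h=2, 3 probes -> slot 5
Insert 23: h=2, 4 probes -> slot 6

Table: [None, 15, 72, 51, 25, 65, 23]


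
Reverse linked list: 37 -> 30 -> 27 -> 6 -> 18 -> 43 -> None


Step 1: curr=37, set curr.next=prev(None) | reversed so far: 37
Step 2: curr=30, set curr.next=prev(37) | reversed so far: 30 -> 37
Step 3: curr=27, set curr.next=prev(30) | reversed so far: 27 -> 30 -> 37
Step 4: curr=6, set curr.next=prev(27) | reversed so far: 6 -> 27 -> 30 -> 37
Step 5: curr=18, set curr.next=prev(6) | reversed so far: 18 -> 6 -> 27 -> 30 -> 37
Step 6: curr=43, set curr.next=prev(18) | reversed so far: 43 -> 18 -> 6 -> 27 -> 30 -> 37

43 -> 18 -> 6 -> 27 -> 30 -> 37 -> None


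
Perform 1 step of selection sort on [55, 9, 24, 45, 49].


Initial: [55, 9, 24, 45, 49]
Step 1: min=9 at 1
  Swap: [9, 55, 24, 45, 49]

After 1 step: [9, 55, 24, 45, 49]


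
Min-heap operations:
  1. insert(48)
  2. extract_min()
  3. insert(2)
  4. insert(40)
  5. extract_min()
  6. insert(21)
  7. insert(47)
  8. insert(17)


insert(48) -> [48]
extract_min()->48, []
insert(2) -> [2]
insert(40) -> [2, 40]
extract_min()->2, [40]
insert(21) -> [21, 40]
insert(47) -> [21, 40, 47]
insert(17) -> [17, 21, 47, 40]

Final heap: [17, 21, 47, 40]


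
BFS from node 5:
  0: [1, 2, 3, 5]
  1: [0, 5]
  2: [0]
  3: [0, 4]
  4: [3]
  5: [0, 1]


Visit 5, enqueue [0, 1]
Visit 0, enqueue [2, 3]
Visit 1, enqueue []
Visit 2, enqueue []
Visit 3, enqueue [4]
Visit 4, enqueue []

BFS order: [5, 0, 1, 2, 3, 4]


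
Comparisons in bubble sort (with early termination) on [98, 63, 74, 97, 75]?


Algorithm: bubble sort (with early termination)
Input: [98, 63, 74, 97, 75]
Sorted: [63, 74, 75, 97, 98]

9


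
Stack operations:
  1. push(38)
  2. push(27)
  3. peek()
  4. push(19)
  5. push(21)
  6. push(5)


push(38) -> [38]
push(27) -> [38, 27]
peek()->27
push(19) -> [38, 27, 19]
push(21) -> [38, 27, 19, 21]
push(5) -> [38, 27, 19, 21, 5]

Final stack: [38, 27, 19, 21, 5]


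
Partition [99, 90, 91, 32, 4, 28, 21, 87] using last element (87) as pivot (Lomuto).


Pivot: 87
  32 <= 87: swap -> [32, 90, 91, 99, 4, 28, 21, 87]
  4 <= 87: swap -> [32, 4, 91, 99, 90, 28, 21, 87]
  28 <= 87: swap -> [32, 4, 28, 99, 90, 91, 21, 87]
  21 <= 87: swap -> [32, 4, 28, 21, 90, 91, 99, 87]
Place pivot at 4: [32, 4, 28, 21, 87, 91, 99, 90]

Partitioned: [32, 4, 28, 21, 87, 91, 99, 90]


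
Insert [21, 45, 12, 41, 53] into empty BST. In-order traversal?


Insert 21: root
Insert 45: R from 21
Insert 12: L from 21
Insert 41: R from 21 -> L from 45
Insert 53: R from 21 -> R from 45

In-order: [12, 21, 41, 45, 53]


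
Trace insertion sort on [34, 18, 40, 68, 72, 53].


Initial: [34, 18, 40, 68, 72, 53]
Insert 18: [18, 34, 40, 68, 72, 53]
Insert 40: [18, 34, 40, 68, 72, 53]
Insert 68: [18, 34, 40, 68, 72, 53]
Insert 72: [18, 34, 40, 68, 72, 53]
Insert 53: [18, 34, 40, 53, 68, 72]

Sorted: [18, 34, 40, 53, 68, 72]


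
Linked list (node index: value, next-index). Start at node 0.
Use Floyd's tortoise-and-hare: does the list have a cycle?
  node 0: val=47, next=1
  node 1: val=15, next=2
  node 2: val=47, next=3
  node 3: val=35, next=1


Floyd's tortoise (slow, +1) and hare (fast, +2):
  init: slow=0, fast=0
  step 1: slow=1, fast=2
  step 2: slow=2, fast=1
  step 3: slow=3, fast=3
  slow == fast at node 3: cycle detected

Cycle: yes


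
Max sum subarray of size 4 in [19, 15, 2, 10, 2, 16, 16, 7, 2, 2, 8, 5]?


[0:4]: 46
[1:5]: 29
[2:6]: 30
[3:7]: 44
[4:8]: 41
[5:9]: 41
[6:10]: 27
[7:11]: 19
[8:12]: 17

Max: 46 at [0:4]


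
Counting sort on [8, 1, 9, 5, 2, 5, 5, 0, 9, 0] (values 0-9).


Input: [8, 1, 9, 5, 2, 5, 5, 0, 9, 0]
Counts: [2, 1, 1, 0, 0, 3, 0, 0, 1, 2]

Sorted: [0, 0, 1, 2, 5, 5, 5, 8, 9, 9]


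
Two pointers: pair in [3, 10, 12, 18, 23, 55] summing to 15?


lo=0(3)+hi=5(55)=58
lo=0(3)+hi=4(23)=26
lo=0(3)+hi=3(18)=21
lo=0(3)+hi=2(12)=15

Yes: 3+12=15


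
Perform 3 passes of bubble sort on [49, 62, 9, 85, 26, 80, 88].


Initial: [49, 62, 9, 85, 26, 80, 88]
Pass 1: [49, 9, 62, 26, 80, 85, 88] (3 swaps)
Pass 2: [9, 49, 26, 62, 80, 85, 88] (2 swaps)
Pass 3: [9, 26, 49, 62, 80, 85, 88] (1 swaps)

After 3 passes: [9, 26, 49, 62, 80, 85, 88]


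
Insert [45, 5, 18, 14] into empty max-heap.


Insert 45: [45]
Insert 5: [45, 5]
Insert 18: [45, 5, 18]
Insert 14: [45, 14, 18, 5]

Final heap: [45, 14, 18, 5]


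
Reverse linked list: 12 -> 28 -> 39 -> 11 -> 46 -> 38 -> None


Step 1: curr=12, set curr.next=prev(None) | reversed so far: 12
Step 2: curr=28, set curr.next=prev(12) | reversed so far: 28 -> 12
Step 3: curr=39, set curr.next=prev(28) | reversed so far: 39 -> 28 -> 12
Step 4: curr=11, set curr.next=prev(39) | reversed so far: 11 -> 39 -> 28 -> 12
Step 5: curr=46, set curr.next=prev(11) | reversed so far: 46 -> 11 -> 39 -> 28 -> 12
Step 6: curr=38, set curr.next=prev(46) | reversed so far: 38 -> 46 -> 11 -> 39 -> 28 -> 12

38 -> 46 -> 11 -> 39 -> 28 -> 12 -> None


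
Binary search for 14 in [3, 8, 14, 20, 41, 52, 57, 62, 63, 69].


Step 1: lo=0, hi=9, mid=4, val=41
Step 2: lo=0, hi=3, mid=1, val=8
Step 3: lo=2, hi=3, mid=2, val=14

Found at index 2


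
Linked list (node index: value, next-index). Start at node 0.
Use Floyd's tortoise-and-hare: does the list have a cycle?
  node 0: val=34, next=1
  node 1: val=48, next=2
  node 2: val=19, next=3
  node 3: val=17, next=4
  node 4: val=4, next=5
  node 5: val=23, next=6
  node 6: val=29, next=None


Floyd's tortoise (slow, +1) and hare (fast, +2):
  init: slow=0, fast=0
  step 1: slow=1, fast=2
  step 2: slow=2, fast=4
  step 3: slow=3, fast=6
  step 4: fast -> None, no cycle

Cycle: no


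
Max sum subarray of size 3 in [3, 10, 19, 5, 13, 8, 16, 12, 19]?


[0:3]: 32
[1:4]: 34
[2:5]: 37
[3:6]: 26
[4:7]: 37
[5:8]: 36
[6:9]: 47

Max: 47 at [6:9]


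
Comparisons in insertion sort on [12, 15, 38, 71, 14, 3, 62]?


Algorithm: insertion sort
Input: [12, 15, 38, 71, 14, 3, 62]
Sorted: [3, 12, 14, 15, 38, 62, 71]

14


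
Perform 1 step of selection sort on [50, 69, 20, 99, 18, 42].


Initial: [50, 69, 20, 99, 18, 42]
Step 1: min=18 at 4
  Swap: [18, 69, 20, 99, 50, 42]

After 1 step: [18, 69, 20, 99, 50, 42]


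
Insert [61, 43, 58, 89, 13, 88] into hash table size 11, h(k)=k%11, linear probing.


Insert 61: h=6 -> slot 6
Insert 43: h=10 -> slot 10
Insert 58: h=3 -> slot 3
Insert 89: h=1 -> slot 1
Insert 13: h=2 -> slot 2
Insert 88: h=0 -> slot 0

Table: [88, 89, 13, 58, None, None, 61, None, None, None, 43]


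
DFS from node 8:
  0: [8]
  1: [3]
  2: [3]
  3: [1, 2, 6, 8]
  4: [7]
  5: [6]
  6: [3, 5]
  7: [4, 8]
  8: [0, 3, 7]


Visit 8, push [7, 3, 0]
Visit 0, push []
Visit 3, push [6, 2, 1]
Visit 1, push []
Visit 2, push []
Visit 6, push [5]
Visit 5, push []
Visit 7, push [4]
Visit 4, push []

DFS order: [8, 0, 3, 1, 2, 6, 5, 7, 4]


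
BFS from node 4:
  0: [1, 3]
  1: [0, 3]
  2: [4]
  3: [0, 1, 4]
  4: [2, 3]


Visit 4, enqueue [2, 3]
Visit 2, enqueue []
Visit 3, enqueue [0, 1]
Visit 0, enqueue []
Visit 1, enqueue []

BFS order: [4, 2, 3, 0, 1]


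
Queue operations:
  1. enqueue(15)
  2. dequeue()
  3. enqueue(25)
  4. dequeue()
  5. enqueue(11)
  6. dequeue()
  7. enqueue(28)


enqueue(15) -> [15]
dequeue()->15, []
enqueue(25) -> [25]
dequeue()->25, []
enqueue(11) -> [11]
dequeue()->11, []
enqueue(28) -> [28]

Final queue: [28]


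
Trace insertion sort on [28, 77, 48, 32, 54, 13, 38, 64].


Initial: [28, 77, 48, 32, 54, 13, 38, 64]
Insert 77: [28, 77, 48, 32, 54, 13, 38, 64]
Insert 48: [28, 48, 77, 32, 54, 13, 38, 64]
Insert 32: [28, 32, 48, 77, 54, 13, 38, 64]
Insert 54: [28, 32, 48, 54, 77, 13, 38, 64]
Insert 13: [13, 28, 32, 48, 54, 77, 38, 64]
Insert 38: [13, 28, 32, 38, 48, 54, 77, 64]
Insert 64: [13, 28, 32, 38, 48, 54, 64, 77]

Sorted: [13, 28, 32, 38, 48, 54, 64, 77]


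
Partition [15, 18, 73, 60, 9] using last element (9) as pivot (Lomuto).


Pivot: 9
Place pivot at 0: [9, 18, 73, 60, 15]

Partitioned: [9, 18, 73, 60, 15]


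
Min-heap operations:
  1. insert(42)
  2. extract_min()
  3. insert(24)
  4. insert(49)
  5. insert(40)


insert(42) -> [42]
extract_min()->42, []
insert(24) -> [24]
insert(49) -> [24, 49]
insert(40) -> [24, 49, 40]

Final heap: [24, 49, 40]


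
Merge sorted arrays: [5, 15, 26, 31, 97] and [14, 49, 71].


Take 5 from A
Take 14 from B
Take 15 from A
Take 26 from A
Take 31 from A
Take 49 from B
Take 71 from B

Merged: [5, 14, 15, 26, 31, 49, 71, 97]


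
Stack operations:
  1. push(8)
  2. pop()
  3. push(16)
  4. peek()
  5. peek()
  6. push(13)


push(8) -> [8]
pop()->8, []
push(16) -> [16]
peek()->16
peek()->16
push(13) -> [16, 13]

Final stack: [16, 13]


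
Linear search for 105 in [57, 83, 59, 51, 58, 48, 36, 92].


i=0: 57!=105
i=1: 83!=105
i=2: 59!=105
i=3: 51!=105
i=4: 58!=105
i=5: 48!=105
i=6: 36!=105
i=7: 92!=105

Not found, 8 comps


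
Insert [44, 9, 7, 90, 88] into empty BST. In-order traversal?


Insert 44: root
Insert 9: L from 44
Insert 7: L from 44 -> L from 9
Insert 90: R from 44
Insert 88: R from 44 -> L from 90

In-order: [7, 9, 44, 88, 90]


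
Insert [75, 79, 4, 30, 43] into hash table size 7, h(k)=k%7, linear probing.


Insert 75: h=5 -> slot 5
Insert 79: h=2 -> slot 2
Insert 4: h=4 -> slot 4
Insert 30: h=2, 1 probes -> slot 3
Insert 43: h=1 -> slot 1

Table: [None, 43, 79, 30, 4, 75, None]


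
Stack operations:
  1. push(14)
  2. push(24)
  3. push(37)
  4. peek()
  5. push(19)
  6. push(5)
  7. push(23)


push(14) -> [14]
push(24) -> [14, 24]
push(37) -> [14, 24, 37]
peek()->37
push(19) -> [14, 24, 37, 19]
push(5) -> [14, 24, 37, 19, 5]
push(23) -> [14, 24, 37, 19, 5, 23]

Final stack: [14, 24, 37, 19, 5, 23]
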